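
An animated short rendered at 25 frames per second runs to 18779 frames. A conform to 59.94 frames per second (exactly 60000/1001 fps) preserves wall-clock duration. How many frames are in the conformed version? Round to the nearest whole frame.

Frames at target rate = 18779 × (60000/1001) / (25) = 45069600/1001 ≈ 45024.575.
Nearest whole frame: 45025.

45025 frames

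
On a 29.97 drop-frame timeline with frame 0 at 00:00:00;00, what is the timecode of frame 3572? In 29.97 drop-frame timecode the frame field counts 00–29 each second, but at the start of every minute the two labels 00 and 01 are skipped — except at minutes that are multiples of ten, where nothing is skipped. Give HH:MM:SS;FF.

00:01:59;04

Each 10-minute DF block holds 10 × 60 × 30 − 9 × 2 = 17982 frames. 3572 ÷ 17982 → 0 full blocks, remainder 3572.
Within the partial block the first minute is 1800 frames and each further minute 1798, so 1 further minute boundary passed. Total skipped labels = 18 × 0 + 2 × 1 = 2.
Non-drop label index = 3572 + 2 = 3574; at 30 labels/s that is 00:01:59:04, i.e. DF 00:01:59;04.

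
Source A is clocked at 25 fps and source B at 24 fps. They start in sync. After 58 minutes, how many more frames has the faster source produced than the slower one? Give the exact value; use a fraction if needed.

58 min = 3480 s.
A emits 25 × 3480 = 87000 frames; B emits 24 × 3480 = 83520.
Difference = 3480 frames; B is behind A.

3480 frames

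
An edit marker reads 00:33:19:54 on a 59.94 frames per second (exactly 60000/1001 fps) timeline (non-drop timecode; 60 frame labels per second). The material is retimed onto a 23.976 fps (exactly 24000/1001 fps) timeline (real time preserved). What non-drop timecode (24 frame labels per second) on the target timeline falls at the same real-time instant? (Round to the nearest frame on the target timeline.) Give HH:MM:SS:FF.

00:33:19:22

Source frame index: (0×3600 + 33×60 + 19) × 60 + 54 = 119994.
Real time: 119994 / (60000/1001) = 20018999/10000 s.
Target frame: (20018999/10000) × (24000/1001) = 239988/5 ≈ 47997.600 → 47998.
At 24 labels/s: frame 47998 → 00:33:19:22.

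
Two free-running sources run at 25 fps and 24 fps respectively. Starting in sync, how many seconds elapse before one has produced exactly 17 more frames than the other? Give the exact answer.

The gap grows by |24 − 25| = 1 frame per second.
Time for a 17-frame gap: 17 ÷ (1) = 17 s.

17 seconds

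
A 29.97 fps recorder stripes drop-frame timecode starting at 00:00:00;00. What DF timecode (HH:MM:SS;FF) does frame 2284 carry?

00:01:16;06

Ten DF minutes hold 17982 frames, so frame 2284 lies in block 0 (frames 0–17981) with 2284 frames into that block.
The block's first minute is 1800 frames and the rest 1798 each; 2284 frames reaches minute 1, so 0 × 18 + 1 × 2 = 2 labels have been skipped so far.
Adding those back, label number 2284 + 2 = 2286 at 30 labels/s is 76 s + 6 f = 0 h 1 min 16 s frame 6, i.e. 00:01:16;06.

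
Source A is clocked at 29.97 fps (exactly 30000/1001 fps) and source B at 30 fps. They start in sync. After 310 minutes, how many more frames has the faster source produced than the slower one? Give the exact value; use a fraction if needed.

558000/1001 frames

310 min = 18600 s.
A emits 30000/1001 × 18600 = 558000000/1001 frames; B emits 30 × 18600 = 558000.
Difference = 558000/1001 frames (≈ 557.4426); B is ahead of A.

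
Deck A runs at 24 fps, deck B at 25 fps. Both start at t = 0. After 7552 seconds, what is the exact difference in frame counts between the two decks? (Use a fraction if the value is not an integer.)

A emits 24 × 7552 = 181248 frames; B emits 25 × 7552 = 188800.
Difference = 7552 frames; B is ahead of A.

7552 frames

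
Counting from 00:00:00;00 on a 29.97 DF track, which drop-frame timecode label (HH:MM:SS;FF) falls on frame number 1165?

Ten DF minutes hold 17982 frames, so frame 1165 lies in block 0 (frames 0–17981) with 1165 frames into that block.
The block's first minute is 1800 frames and the rest 1798 each; 1165 frames reaches minute 0, so 0 × 18 + 0 × 2 = 0 labels have been skipped so far.
Adding those back, label number 1165 + 0 = 1165 at 30 labels/s is 38 s + 25 f = 0 h 0 min 38 s frame 25, i.e. 00:00:38;25.

00:00:38;25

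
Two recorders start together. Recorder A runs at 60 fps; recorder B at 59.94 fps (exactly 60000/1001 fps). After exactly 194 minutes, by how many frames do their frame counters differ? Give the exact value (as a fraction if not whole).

194 min = 11640 s.
A emits 60 × 11640 = 698400 frames; B emits 60000/1001 × 11640 = 698400000/1001.
Difference = 698400/1001 frames (≈ 697.7023); B is behind A.

698400/1001 frames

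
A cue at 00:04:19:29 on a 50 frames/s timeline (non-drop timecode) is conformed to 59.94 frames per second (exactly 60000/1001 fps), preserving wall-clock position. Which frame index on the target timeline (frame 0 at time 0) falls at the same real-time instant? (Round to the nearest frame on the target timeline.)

Source frame index: (0×3600 + 4×60 + 19) × 50 + 29 = 12979.
Real time: 12979 / (50) = 12979/50 s.
Target frame: (12979/50) × (60000/1001) = 15574800/1001 ≈ 15559.241 → 15559.

frame 15559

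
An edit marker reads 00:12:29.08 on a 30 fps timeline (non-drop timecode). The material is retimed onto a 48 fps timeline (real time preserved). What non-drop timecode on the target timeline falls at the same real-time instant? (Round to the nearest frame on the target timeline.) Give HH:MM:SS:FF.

00:12:29:13

Source frame index: (0×3600 + 12×60 + 29) × 30 + 8 = 22478.
Real time: 22478 / (30) = 11239/15 s.
Target frame: (11239/15) × (48) = 179824/5 ≈ 35964.800 → 35965.
At 48 labels/s: frame 35965 → 00:12:29:13.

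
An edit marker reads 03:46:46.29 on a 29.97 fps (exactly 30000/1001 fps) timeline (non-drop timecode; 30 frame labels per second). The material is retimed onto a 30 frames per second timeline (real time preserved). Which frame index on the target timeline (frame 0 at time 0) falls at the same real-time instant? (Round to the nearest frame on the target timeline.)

Source frame index: (3×3600 + 46×60 + 46) × 30 + 29 = 408209.
Real time: 408209 / (30000/1001) = 408617209/30000 s.
Target frame: (408617209/30000) × (30) = 408617209/1000 ≈ 408617.209 → 408617.

frame 408617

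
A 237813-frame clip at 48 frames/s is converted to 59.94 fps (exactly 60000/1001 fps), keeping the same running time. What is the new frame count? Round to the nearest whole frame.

Frames at target rate = 237813 × (60000/1001) / (48) = 297266250/1001 ≈ 296969.281.
Nearest whole frame: 296969.

296969 frames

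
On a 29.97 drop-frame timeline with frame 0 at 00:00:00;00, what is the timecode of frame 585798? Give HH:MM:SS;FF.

Ten DF minutes hold 17982 frames, so frame 585798 lies in block 32 (frames 575424–593405) with 10374 frames into that block.
The block's first minute is 1800 frames and the rest 1798 each; 10374 frames reaches minute 5, so 32 × 18 + 5 × 2 = 586 labels have been skipped so far.
Adding those back, label number 585798 + 586 = 586384 at 30 labels/s is 19546 s + 4 f = 5 h 25 min 46 s frame 4, i.e. 05:25:46;04.

05:25:46;04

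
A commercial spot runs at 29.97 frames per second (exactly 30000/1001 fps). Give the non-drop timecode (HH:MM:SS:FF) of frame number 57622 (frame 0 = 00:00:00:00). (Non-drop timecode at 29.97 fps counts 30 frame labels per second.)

57622 ÷ 30 = 1920 full seconds, remainder 22 frames.
1920 s = 0 h 32 min 0 s.
Timecode: 00:32:00:22.

00:32:00:22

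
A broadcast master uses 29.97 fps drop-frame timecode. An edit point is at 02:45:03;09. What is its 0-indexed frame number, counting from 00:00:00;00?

As if non-drop at 30 labels/s: (2 × 3600 + 45 × 60 + 3) × 30 + 9 = 297099.
Minute boundaries passed: 165; those not divisible by 10: 165 − 16 = 149; dropped labels = 2 × 149 = 298.
Actual frame index = 297099 − 298 = 296801.

296801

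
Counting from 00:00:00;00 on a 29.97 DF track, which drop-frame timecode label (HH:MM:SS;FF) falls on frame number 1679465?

15:33:58;05

Ten DF minutes hold 17982 frames, so frame 1679465 lies in block 93 (frames 1672326–1690307) with 7139 frames into that block.
The block's first minute is 1800 frames and the rest 1798 each; 7139 frames reaches minute 3, so 93 × 18 + 3 × 2 = 1680 labels have been skipped so far.
Adding those back, label number 1679465 + 1680 = 1681145 at 30 labels/s is 56038 s + 5 f = 15 h 33 min 58 s frame 5, i.e. 15:33:58;05.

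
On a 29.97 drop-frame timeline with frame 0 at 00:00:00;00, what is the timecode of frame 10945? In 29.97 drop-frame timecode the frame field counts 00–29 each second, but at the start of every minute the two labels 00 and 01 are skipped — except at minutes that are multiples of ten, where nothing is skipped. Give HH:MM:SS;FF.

00:06:05;07

Each 10-minute DF block holds 10 × 60 × 30 − 9 × 2 = 17982 frames. 10945 ÷ 17982 → 0 full blocks, remainder 10945.
Within the partial block the first minute is 1800 frames and each further minute 1798, so 6 further minute boundaries passed. Total skipped labels = 18 × 0 + 2 × 6 = 12.
Non-drop label index = 10945 + 12 = 10957; at 30 labels/s that is 00:06:05:07, i.e. DF 00:06:05;07.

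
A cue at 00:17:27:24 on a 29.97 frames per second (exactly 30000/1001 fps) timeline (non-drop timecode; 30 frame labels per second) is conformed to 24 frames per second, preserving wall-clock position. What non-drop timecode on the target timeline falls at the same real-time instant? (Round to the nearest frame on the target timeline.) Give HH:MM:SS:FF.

Source frame index: (0×3600 + 17×60 + 27) × 30 + 24 = 31434.
Real time: 31434 / (30000/1001) = 5244239/5000 s.
Target frame: (5244239/5000) × (24) = 15732717/625 ≈ 25172.347 → 25172.
At 24 labels/s: frame 25172 → 00:17:28:20.

00:17:28:20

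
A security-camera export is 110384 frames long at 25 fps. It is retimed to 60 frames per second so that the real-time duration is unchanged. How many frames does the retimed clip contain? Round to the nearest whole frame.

264922 frames

Frames at target rate = 110384 × (60) / (25) = 1324608/5 ≈ 264921.600.
Nearest whole frame: 264922.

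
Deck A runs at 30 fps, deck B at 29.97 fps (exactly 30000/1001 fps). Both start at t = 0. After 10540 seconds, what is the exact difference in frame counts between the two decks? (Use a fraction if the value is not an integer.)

A emits 30 × 10540 = 316200 frames; B emits 30000/1001 × 10540 = 316200000/1001.
Difference = 316200/1001 frames (≈ 315.8841); B is behind A.

316200/1001 frames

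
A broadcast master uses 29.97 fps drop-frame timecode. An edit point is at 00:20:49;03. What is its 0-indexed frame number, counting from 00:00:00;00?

As if non-drop at 30 labels/s: (0 × 3600 + 20 × 60 + 49) × 30 + 3 = 37473.
Minute boundaries passed: 20; those not divisible by 10: 20 − 2 = 18; dropped labels = 2 × 18 = 36.
Actual frame index = 37473 − 36 = 37437.

37437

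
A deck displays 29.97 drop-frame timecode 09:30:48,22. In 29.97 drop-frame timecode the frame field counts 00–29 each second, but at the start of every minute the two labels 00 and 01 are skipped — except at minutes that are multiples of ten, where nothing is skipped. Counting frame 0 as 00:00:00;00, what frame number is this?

Complete 10-minute blocks: 57, each 17982 frames → 1024974.
Remaining 0 whole minutes in the current block: 0 frames.
Within the current minute: 48 × 30 + 22 = 1462. Total = 1024974 + 0 + 1462 = 1026436.

1026436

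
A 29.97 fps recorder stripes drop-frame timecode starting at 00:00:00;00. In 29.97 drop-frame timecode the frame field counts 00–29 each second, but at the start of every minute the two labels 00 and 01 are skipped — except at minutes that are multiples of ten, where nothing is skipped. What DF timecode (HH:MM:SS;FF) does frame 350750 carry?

Ten DF minutes hold 17982 frames, so frame 350750 lies in block 19 (frames 341658–359639) with 9092 frames into that block.
The block's first minute is 1800 frames and the rest 1798 each; 9092 frames reaches minute 5, so 19 × 18 + 5 × 2 = 352 labels have been skipped so far.
Adding those back, label number 350750 + 352 = 351102 at 30 labels/s is 11703 s + 12 f = 3 h 15 min 3 s frame 12, i.e. 03:15:03;12.

03:15:03;12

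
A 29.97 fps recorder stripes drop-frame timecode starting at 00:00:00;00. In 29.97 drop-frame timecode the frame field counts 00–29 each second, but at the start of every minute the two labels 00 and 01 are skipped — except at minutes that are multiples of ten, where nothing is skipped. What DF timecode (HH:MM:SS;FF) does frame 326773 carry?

03:01:43;09

Ten DF minutes hold 17982 frames, so frame 326773 lies in block 18 (frames 323676–341657) with 3097 frames into that block.
The block's first minute is 1800 frames and the rest 1798 each; 3097 frames reaches minute 1, so 18 × 18 + 1 × 2 = 326 labels have been skipped so far.
Adding those back, label number 326773 + 326 = 327099 at 30 labels/s is 10903 s + 9 f = 3 h 1 min 43 s frame 9, i.e. 03:01:43;09.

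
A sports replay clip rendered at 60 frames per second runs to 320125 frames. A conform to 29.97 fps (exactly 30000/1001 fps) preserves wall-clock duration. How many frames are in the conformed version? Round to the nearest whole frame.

Frames at target rate = 320125 × (30000/1001) / (60) = 12312500/77 ≈ 159902.597.
Nearest whole frame: 159903.

159903 frames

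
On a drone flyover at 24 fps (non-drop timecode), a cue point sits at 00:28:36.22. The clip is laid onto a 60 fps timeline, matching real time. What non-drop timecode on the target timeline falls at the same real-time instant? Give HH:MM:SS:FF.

00:28:36:55

Source frame index: (0×3600 + 28×60 + 36) × 24 + 22 = 41206.
Real time: 41206 / (24) = 20603/12 s.
Target frame: (20603/12) × (60) = 103015.
At 60 labels/s: frame 103015 → 00:28:36:55.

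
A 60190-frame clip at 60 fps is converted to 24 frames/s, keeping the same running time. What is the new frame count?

24076 frames

Target frames = source frames × (target rate / source rate) = 60190 × (24)/(60) = 60190 × 2/5 = 24076.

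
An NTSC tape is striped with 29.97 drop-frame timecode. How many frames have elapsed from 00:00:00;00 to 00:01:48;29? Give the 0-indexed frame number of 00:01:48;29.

As if non-drop at 30 labels/s: (0 × 3600 + 1 × 60 + 48) × 30 + 29 = 3269.
Minute boundaries passed: 1; those not divisible by 10: 1 − 0 = 1; dropped labels = 2 × 1 = 2.
Actual frame index = 3269 − 2 = 3267.

3267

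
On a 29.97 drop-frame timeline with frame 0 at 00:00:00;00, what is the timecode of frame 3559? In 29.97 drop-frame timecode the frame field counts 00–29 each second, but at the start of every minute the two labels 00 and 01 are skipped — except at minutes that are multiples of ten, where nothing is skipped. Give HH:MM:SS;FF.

00:01:58;21

Ten DF minutes hold 17982 frames, so frame 3559 lies in block 0 (frames 0–17981) with 3559 frames into that block.
The block's first minute is 1800 frames and the rest 1798 each; 3559 frames reaches minute 1, so 0 × 18 + 1 × 2 = 2 labels have been skipped so far.
Adding those back, label number 3559 + 2 = 3561 at 30 labels/s is 118 s + 21 f = 0 h 1 min 58 s frame 21, i.e. 00:01:58;21.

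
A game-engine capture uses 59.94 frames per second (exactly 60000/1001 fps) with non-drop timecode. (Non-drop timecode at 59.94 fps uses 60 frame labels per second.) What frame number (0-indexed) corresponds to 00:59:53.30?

215610

Total seconds to the label: (0 × 3600 + 59 × 60 + 53) = 3593.
Frame index = 3593 × 60 + 30 = 215610.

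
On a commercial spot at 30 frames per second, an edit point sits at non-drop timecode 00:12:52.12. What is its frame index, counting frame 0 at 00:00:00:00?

Total seconds to the label: (0 × 3600 + 12 × 60 + 52) = 772.
Frame index = 772 × 30 + 12 = 23172.

frame 23172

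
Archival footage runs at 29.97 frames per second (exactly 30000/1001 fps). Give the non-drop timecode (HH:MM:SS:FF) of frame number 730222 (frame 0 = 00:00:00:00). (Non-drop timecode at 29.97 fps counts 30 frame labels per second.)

06:45:40:22

730222 ÷ 30 = 24340 full seconds, remainder 22 frames.
24340 s = 6 h 45 min 40 s.
Timecode: 06:45:40:22.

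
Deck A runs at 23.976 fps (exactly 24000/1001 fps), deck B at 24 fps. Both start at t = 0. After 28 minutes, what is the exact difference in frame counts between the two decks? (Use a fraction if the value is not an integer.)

28 min = 1680 s.
A emits 24000/1001 × 1680 = 5760000/143 frames; B emits 24 × 1680 = 40320.
Difference = 5760/143 frames (≈ 40.2797); B is ahead of A.

5760/143 frames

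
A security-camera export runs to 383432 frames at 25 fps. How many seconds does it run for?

Running time = 383432 / (25) = 15337.28 s.

15337.28 seconds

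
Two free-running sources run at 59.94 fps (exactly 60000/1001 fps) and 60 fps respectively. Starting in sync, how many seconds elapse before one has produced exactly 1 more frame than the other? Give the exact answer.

1001/60 seconds

The gap grows by |60 − 60000/1001| = 60/1001 frames per second.
Time for a 1-frame gap: 1 ÷ (60/1001) = 1001/60 s.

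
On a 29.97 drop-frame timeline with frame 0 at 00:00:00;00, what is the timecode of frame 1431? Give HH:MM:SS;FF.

00:00:47;21

Ten DF minutes hold 17982 frames, so frame 1431 lies in block 0 (frames 0–17981) with 1431 frames into that block.
The block's first minute is 1800 frames and the rest 1798 each; 1431 frames reaches minute 0, so 0 × 18 + 0 × 2 = 0 labels have been skipped so far.
Adding those back, label number 1431 + 0 = 1431 at 30 labels/s is 47 s + 21 f = 0 h 0 min 47 s frame 21, i.e. 00:00:47;21.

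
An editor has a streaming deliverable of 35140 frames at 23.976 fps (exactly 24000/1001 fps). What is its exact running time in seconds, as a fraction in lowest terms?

Running time = 35140 ÷ (24000/1001) = 35140 × 1001/24000 = 1758757/1200 s.

1758757/1200 seconds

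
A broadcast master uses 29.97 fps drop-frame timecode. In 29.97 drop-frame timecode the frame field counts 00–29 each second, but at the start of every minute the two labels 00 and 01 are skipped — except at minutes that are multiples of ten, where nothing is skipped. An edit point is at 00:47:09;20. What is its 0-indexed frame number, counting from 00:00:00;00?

Complete 10-minute blocks: 4, each 17982 frames → 71928.
Remaining 7 whole minutes in the current block: 1800 + 6 × 1798 = 12588 frames.
Within the current minute: 9 × 30 + 20 − 2 = 288 (labels ;00/;01 skipped at this minute). Total = 71928 + 12588 + 288 = 84804.

84804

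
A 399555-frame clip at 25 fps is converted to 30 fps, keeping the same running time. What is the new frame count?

Target frames = source frames × (target rate / source rate) = 399555 × (30)/(25) = 399555 × 6/5 = 479466.

479466 frames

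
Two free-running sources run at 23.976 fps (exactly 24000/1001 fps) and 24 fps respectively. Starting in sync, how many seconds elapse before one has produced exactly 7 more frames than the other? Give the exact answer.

7007/24 seconds

The gap grows by |24 − 24000/1001| = 24/1001 frames per second.
Time for a 7-frame gap: 7 ÷ (24/1001) = 7007/24 s.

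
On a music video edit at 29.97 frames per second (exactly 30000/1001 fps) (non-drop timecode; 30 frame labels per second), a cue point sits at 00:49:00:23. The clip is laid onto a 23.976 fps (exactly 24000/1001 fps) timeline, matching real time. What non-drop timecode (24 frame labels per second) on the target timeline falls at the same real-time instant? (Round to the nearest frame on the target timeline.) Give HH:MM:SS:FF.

00:49:00:18

Source frame index: (0×3600 + 49×60 + 0) × 30 + 23 = 88223.
Real time: 88223 / (30000/1001) = 88311223/30000 s.
Target frame: (88311223/30000) × (24000/1001) = 352892/5 ≈ 70578.400 → 70578.
At 24 labels/s: frame 70578 → 00:49:00:18.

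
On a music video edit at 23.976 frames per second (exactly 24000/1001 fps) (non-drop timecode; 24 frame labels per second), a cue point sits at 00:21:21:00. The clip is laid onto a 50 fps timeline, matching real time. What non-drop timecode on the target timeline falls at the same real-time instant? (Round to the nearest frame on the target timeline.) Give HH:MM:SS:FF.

00:21:22:14

Source frame index: (0×3600 + 21×60 + 21) × 24 + 0 = 30744.
Real time: 30744 / (24000/1001) = 1282281/1000 s.
Target frame: (1282281/1000) × (50) = 1282281/20 ≈ 64114.050 → 64114.
At 50 labels/s: frame 64114 → 00:21:22:14.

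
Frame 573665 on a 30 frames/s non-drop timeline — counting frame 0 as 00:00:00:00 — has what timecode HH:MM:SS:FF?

05:18:42:05

573665 ÷ 30 = 19122 full seconds, remainder 5 frames.
19122 s = 5 h 18 min 42 s.
Timecode: 05:18:42:05.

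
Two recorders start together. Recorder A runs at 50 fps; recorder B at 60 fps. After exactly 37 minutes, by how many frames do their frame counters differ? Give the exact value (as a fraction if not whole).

37 min = 2220 s.
A emits 50 × 2220 = 111000 frames; B emits 60 × 2220 = 133200.
Difference = 22200 frames; B is ahead of A.

22200 frames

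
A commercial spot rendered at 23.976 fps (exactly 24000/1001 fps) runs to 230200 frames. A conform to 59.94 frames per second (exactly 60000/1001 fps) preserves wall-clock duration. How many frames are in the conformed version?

Target frames = source frames × (target rate / source rate) = 230200 × (60000/1001)/(24000/1001) = 230200 × 5/2 = 575500.

575500 frames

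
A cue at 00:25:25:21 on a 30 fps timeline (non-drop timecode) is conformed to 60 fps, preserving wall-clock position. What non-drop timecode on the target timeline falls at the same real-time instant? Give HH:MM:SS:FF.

Source frame index: (0×3600 + 25×60 + 25) × 30 + 21 = 45771.
Real time: 45771 / (30) = 15257/10 s.
Target frame: (15257/10) × (60) = 91542.
At 60 labels/s: frame 91542 → 00:25:25:42.

00:25:25:42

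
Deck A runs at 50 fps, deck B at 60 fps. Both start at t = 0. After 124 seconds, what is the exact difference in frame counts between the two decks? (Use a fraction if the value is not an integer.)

A emits 50 × 124 = 6200 frames; B emits 60 × 124 = 7440.
Difference = 1240 frames; B is ahead of A.

1240 frames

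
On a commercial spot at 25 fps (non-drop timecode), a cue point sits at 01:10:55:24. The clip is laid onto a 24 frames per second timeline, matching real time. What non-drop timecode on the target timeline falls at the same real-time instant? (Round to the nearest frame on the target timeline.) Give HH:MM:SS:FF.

01:10:55:23

Source frame index: (1×3600 + 10×60 + 55) × 25 + 24 = 106399.
Real time: 106399 / (25) = 106399/25 s.
Target frame: (106399/25) × (24) = 2553576/25 ≈ 102143.040 → 102143.
At 24 labels/s: frame 102143 → 01:10:55:23.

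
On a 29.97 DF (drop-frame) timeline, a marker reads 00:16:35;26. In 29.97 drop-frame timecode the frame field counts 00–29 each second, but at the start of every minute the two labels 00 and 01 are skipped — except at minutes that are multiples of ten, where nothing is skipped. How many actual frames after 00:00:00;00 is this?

As if non-drop at 30 labels/s: (0 × 3600 + 16 × 60 + 35) × 30 + 26 = 29876.
Minute boundaries passed: 16; those not divisible by 10: 16 − 1 = 15; dropped labels = 2 × 15 = 30.
Actual frame index = 29876 − 30 = 29846.

29846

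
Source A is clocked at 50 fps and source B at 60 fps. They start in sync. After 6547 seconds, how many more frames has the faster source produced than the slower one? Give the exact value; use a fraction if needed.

65470 frames

A emits 50 × 6547 = 327350 frames; B emits 60 × 6547 = 392820.
Difference = 65470 frames; B is ahead of A.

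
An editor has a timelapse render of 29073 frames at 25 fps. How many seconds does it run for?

1162.92 seconds

Running time = 29073 / (25) = 1162.92 s.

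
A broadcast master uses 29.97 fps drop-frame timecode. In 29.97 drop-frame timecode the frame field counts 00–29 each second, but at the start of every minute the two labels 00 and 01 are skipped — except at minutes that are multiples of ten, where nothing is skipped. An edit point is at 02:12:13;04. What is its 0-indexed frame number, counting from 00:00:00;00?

As if non-drop at 30 labels/s: (2 × 3600 + 12 × 60 + 13) × 30 + 4 = 237994.
Minute boundaries passed: 132; those not divisible by 10: 132 − 13 = 119; dropped labels = 2 × 119 = 238.
Actual frame index = 237994 − 238 = 237756.

237756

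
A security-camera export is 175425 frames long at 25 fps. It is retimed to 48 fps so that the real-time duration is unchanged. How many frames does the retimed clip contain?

336816 frames

Target frames = source frames × (target rate / source rate) = 175425 × (48)/(25) = 175425 × 48/25 = 336816.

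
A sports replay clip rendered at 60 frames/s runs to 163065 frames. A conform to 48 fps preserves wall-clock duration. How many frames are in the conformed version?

130452 frames

Target frames = source frames × (target rate / source rate) = 163065 × (48)/(60) = 163065 × 4/5 = 130452.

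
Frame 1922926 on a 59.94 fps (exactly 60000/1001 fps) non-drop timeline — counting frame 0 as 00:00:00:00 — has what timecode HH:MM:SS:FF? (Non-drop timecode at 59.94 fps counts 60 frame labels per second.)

08:54:08:46

1922926 ÷ 60 = 32048 full seconds, remainder 46 frames.
32048 s = 8 h 54 min 8 s.
Timecode: 08:54:08:46.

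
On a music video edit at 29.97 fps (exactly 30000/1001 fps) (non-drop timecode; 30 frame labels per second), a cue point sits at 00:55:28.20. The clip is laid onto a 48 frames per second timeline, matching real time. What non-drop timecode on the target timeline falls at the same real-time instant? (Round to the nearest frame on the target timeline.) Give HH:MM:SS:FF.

Source frame index: (0×3600 + 55×60 + 28) × 30 + 20 = 99860.
Real time: 99860 / (30000/1001) = 4997993/1500 s.
Target frame: (4997993/1500) × (48) = 19991972/125 ≈ 159935.776 → 159936.
At 48 labels/s: frame 159936 → 00:55:32:00.

00:55:32:00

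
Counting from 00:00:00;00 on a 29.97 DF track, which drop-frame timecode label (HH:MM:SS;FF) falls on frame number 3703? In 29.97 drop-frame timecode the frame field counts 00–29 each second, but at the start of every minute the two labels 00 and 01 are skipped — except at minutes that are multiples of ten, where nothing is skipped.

00:02:03;17

Each 10-minute DF block holds 10 × 60 × 30 − 9 × 2 = 17982 frames. 3703 ÷ 17982 → 0 full blocks, remainder 3703.
Within the partial block the first minute is 1800 frames and each further minute 1798, so 2 further minute boundaries passed. Total skipped labels = 18 × 0 + 2 × 2 = 4.
Non-drop label index = 3703 + 4 = 3707; at 30 labels/s that is 00:02:03:17, i.e. DF 00:02:03;17.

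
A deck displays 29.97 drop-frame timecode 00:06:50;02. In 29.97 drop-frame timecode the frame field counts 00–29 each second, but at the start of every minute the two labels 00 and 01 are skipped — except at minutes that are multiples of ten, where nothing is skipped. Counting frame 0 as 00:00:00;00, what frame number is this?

12290

As if non-drop at 30 labels/s: (0 × 3600 + 6 × 60 + 50) × 30 + 2 = 12302.
Minute boundaries passed: 6; those not divisible by 10: 6 − 0 = 6; dropped labels = 2 × 6 = 12.
Actual frame index = 12302 − 12 = 12290.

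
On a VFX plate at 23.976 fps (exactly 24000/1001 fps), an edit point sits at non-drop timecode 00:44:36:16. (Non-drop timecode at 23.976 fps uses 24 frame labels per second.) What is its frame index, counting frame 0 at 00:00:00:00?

64240

Total seconds to the label: (0 × 3600 + 44 × 60 + 36) = 2676.
Frame index = 2676 × 24 + 16 = 64240.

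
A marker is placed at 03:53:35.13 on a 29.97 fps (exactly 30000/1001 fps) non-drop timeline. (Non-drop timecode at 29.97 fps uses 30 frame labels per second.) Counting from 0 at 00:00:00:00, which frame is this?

frame 420463

Total seconds to the label: (3 × 3600 + 53 × 60 + 35) = 14015.
Frame index = 14015 × 30 + 13 = 420463.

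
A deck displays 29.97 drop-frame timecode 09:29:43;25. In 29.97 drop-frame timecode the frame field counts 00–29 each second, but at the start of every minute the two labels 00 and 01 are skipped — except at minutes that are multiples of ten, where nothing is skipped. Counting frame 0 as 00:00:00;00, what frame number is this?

Complete 10-minute blocks: 56, each 17982 frames → 1006992.
Remaining 9 whole minutes in the current block: 1800 + 8 × 1798 = 16184 frames.
Within the current minute: 43 × 30 + 25 − 2 = 1313 (labels ;00/;01 skipped at this minute). Total = 1006992 + 16184 + 1313 = 1024489.

1024489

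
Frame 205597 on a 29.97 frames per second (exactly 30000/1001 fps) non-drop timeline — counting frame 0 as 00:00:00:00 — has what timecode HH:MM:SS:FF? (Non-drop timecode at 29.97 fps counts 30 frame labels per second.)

01:54:13:07

205597 ÷ 30 = 6853 full seconds, remainder 7 frames.
6853 s = 1 h 54 min 13 s.
Timecode: 01:54:13:07.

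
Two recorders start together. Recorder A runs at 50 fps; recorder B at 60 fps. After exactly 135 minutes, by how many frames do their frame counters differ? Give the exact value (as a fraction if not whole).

81000 frames

135 min = 8100 s.
A emits 50 × 8100 = 405000 frames; B emits 60 × 8100 = 486000.
Difference = 81000 frames; B is ahead of A.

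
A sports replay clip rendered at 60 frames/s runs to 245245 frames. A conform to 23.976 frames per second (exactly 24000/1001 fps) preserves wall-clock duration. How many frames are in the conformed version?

Target frames = source frames × (target rate / source rate) = 245245 × (24000/1001)/(60) = 245245 × 400/1001 = 98000.

98000 frames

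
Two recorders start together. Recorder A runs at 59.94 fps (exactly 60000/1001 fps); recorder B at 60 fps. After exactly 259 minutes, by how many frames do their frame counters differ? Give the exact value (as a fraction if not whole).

133200/143 frames

259 min = 15540 s.
A emits 60000/1001 × 15540 = 133200000/143 frames; B emits 60 × 15540 = 932400.
Difference = 133200/143 frames (≈ 931.4685); B is ahead of A.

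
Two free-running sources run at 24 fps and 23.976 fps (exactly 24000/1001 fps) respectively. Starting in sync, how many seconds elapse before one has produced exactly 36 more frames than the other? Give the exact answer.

1501.5 seconds

The gap grows by |24000/1001 − 24| = 24/1001 frames per second.
Time for a 36-frame gap: 36 ÷ (24/1001) = 1501.5 s.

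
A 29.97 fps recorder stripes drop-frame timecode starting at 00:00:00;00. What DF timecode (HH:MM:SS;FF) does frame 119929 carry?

01:06:41;19

Ten DF minutes hold 17982 frames, so frame 119929 lies in block 6 (frames 107892–125873) with 12037 frames into that block.
The block's first minute is 1800 frames and the rest 1798 each; 12037 frames reaches minute 6, so 6 × 18 + 6 × 2 = 120 labels have been skipped so far.
Adding those back, label number 119929 + 120 = 120049 at 30 labels/s is 4001 s + 19 f = 1 h 6 min 41 s frame 19, i.e. 01:06:41;19.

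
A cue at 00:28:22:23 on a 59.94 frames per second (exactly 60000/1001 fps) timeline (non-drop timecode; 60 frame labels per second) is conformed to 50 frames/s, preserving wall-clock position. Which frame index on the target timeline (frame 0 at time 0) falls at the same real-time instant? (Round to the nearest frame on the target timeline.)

frame 85204

Source frame index: (0×3600 + 28×60 + 22) × 60 + 23 = 102143.
Real time: 102143 / (60000/1001) = 102245143/60000 s.
Target frame: (102245143/60000) × (50) = 102245143/1200 ≈ 85204.286 → 85204.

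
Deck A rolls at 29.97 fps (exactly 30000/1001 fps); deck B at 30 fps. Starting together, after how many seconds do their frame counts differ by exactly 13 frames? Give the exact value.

The gap grows by |30 − 30000/1001| = 30/1001 frames per second.
Time for a 13-frame gap: 13 ÷ (30/1001) = 13013/30 s.

13013/30 seconds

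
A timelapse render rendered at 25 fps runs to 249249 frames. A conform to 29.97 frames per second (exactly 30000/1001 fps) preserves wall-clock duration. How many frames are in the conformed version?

Target frames = source frames × (target rate / source rate) = 249249 × (30000/1001)/(25) = 249249 × 1200/1001 = 298800.

298800 frames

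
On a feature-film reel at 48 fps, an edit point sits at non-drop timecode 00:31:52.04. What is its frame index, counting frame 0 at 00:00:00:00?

91780

Total seconds to the label: (0 × 3600 + 31 × 60 + 52) = 1912.
Frame index = 1912 × 48 + 4 = 91780.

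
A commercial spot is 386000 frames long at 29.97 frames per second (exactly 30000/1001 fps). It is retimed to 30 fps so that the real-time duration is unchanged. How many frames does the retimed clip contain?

386386 frames

Target frames = source frames × (target rate / source rate) = 386000 × (30)/(30000/1001) = 386000 × 1001/1000 = 386386.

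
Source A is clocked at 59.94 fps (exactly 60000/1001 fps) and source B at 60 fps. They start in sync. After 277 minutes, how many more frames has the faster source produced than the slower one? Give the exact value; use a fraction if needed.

997200/1001 frames

277 min = 16620 s.
A emits 60000/1001 × 16620 = 997200000/1001 frames; B emits 60 × 16620 = 997200.
Difference = 997200/1001 frames (≈ 996.2038); B is ahead of A.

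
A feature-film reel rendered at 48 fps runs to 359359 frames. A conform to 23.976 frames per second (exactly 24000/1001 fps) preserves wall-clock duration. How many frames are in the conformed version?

Target frames = source frames × (target rate / source rate) = 359359 × (24000/1001)/(48) = 359359 × 500/1001 = 179500.

179500 frames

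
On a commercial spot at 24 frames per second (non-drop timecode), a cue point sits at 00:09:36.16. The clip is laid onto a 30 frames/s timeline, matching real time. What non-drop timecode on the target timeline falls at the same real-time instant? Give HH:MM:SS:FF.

00:09:36:20

Source frame index: (0×3600 + 9×60 + 36) × 24 + 16 = 13840.
Real time: 13840 / (24) = 1730/3 s.
Target frame: (1730/3) × (30) = 17300.
At 30 labels/s: frame 17300 → 00:09:36:20.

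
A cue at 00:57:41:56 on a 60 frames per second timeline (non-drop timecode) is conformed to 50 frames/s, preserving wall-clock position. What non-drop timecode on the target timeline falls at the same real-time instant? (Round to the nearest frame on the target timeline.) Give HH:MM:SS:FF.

Source frame index: (0×3600 + 57×60 + 41) × 60 + 56 = 207716.
Real time: 207716 / (60) = 51929/15 s.
Target frame: (51929/15) × (50) = 519290/3 ≈ 173096.667 → 173097.
At 50 labels/s: frame 173097 → 00:57:41:47.

00:57:41:47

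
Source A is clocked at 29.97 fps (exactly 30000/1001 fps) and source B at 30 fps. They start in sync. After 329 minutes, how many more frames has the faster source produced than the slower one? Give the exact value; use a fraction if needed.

84600/143 frames

329 min = 19740 s.
A emits 30000/1001 × 19740 = 84600000/143 frames; B emits 30 × 19740 = 592200.
Difference = 84600/143 frames (≈ 591.6084); B is ahead of A.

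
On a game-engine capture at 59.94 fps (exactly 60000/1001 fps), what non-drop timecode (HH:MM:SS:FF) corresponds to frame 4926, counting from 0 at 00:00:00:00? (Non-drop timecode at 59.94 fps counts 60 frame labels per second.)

00:01:22:06

4926 ÷ 60 = 82 full seconds, remainder 6 frames.
82 s = 0 h 1 min 22 s.
Timecode: 00:01:22:06.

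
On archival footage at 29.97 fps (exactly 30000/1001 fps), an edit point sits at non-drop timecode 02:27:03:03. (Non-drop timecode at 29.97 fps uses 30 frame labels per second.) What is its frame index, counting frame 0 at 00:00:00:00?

264693

Total seconds to the label: (2 × 3600 + 27 × 60 + 3) = 8823.
Frame index = 8823 × 30 + 3 = 264693.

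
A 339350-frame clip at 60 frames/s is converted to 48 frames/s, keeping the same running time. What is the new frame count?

Target frames = source frames × (target rate / source rate) = 339350 × (48)/(60) = 339350 × 4/5 = 271480.

271480 frames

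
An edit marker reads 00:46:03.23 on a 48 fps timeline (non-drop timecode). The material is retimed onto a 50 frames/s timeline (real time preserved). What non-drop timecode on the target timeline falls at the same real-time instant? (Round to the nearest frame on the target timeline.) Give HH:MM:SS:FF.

00:46:03:24

Source frame index: (0×3600 + 46×60 + 3) × 48 + 23 = 132647.
Real time: 132647 / (48) = 132647/48 s.
Target frame: (132647/48) × (50) = 3316175/24 ≈ 138173.958 → 138174.
At 50 labels/s: frame 138174 → 00:46:03:24.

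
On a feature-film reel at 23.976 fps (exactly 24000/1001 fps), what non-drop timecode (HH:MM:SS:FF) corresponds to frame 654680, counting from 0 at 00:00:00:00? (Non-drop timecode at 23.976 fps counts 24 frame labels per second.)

07:34:38:08

654680 ÷ 24 = 27278 full seconds, remainder 8 frames.
27278 s = 7 h 34 min 38 s.
Timecode: 07:34:38:08.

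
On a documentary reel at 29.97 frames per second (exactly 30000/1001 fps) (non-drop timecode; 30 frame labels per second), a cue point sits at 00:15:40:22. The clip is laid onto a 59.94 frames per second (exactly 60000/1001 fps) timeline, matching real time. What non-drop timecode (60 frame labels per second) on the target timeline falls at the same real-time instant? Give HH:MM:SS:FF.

00:15:40:44

Source frame index: (0×3600 + 15×60 + 40) × 30 + 22 = 28222.
Real time: 28222 / (30000/1001) = 14125111/15000 s.
Target frame: (14125111/15000) × (60000/1001) = 56444.
At 60 labels/s: frame 56444 → 00:15:40:44.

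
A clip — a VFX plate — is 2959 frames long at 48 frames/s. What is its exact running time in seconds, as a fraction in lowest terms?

Running time = 2959 ÷ (48) = 2959 × 1/48 = 2959/48 s.

2959/48 seconds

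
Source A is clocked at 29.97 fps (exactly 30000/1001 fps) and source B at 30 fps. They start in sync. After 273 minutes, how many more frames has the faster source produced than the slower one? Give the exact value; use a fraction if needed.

273 min = 16380 s.
A emits 30000/1001 × 16380 = 5400000/11 frames; B emits 30 × 16380 = 491400.
Difference = 5400/11 frames (≈ 490.9091); B is ahead of A.

5400/11 frames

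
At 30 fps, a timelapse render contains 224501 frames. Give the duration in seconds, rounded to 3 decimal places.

7483.367 seconds

Running time = 224501 × 1/30 = 224501/30 s ≈ 7483.367 s.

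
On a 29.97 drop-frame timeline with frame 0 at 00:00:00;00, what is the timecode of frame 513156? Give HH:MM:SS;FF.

Each 10-minute DF block holds 10 × 60 × 30 − 9 × 2 = 17982 frames. 513156 ÷ 17982 → 28 full blocks, remainder 9660.
Within the partial block the first minute is 1800 frames and each further minute 1798, so 5 further minute boundaries passed. Total skipped labels = 18 × 28 + 2 × 5 = 514.
Non-drop label index = 513156 + 514 = 513670; at 30 labels/s that is 04:45:22:10, i.e. DF 04:45:22;10.

04:45:22;10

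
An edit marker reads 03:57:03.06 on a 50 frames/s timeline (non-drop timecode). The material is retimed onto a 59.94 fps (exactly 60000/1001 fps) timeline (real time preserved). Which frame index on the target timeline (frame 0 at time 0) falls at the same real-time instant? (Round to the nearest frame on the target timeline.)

frame 852535

Source frame index: (3×3600 + 57×60 + 3) × 50 + 6 = 711156.
Real time: 711156 / (50) = 355578/25 s.
Target frame: (355578/25) × (60000/1001) = 853387200/1001 ≈ 852534.665 → 852535.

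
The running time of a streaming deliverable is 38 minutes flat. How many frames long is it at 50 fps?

38 min = 2280 s.
Frames = 2280 × 50 = 114000.

114000 frames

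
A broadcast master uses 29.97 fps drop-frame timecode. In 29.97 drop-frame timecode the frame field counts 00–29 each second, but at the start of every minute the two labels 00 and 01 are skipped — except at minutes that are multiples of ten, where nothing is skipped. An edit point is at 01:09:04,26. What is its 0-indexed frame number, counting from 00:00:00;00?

124220

Complete 10-minute blocks: 6, each 17982 frames → 107892.
Remaining 9 whole minutes in the current block: 1800 + 8 × 1798 = 16184 frames.
Within the current minute: 4 × 30 + 26 − 2 = 144 (labels ;00/;01 skipped at this minute). Total = 107892 + 16184 + 144 = 124220.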